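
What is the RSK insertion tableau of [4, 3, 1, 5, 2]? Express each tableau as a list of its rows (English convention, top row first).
P = [[1, 2], [3, 5], [4]]

Insert 4: appended to row 1. P = [[4]].
Insert 3: 3 bumps 4 from row 1; 4 starts row 2. P = [[3], [4]].
Insert 1: 1 bumps 3 from row 1; 3 bumps 4 from row 2; 4 starts row 3. P = [[1], [3], [4]].
Insert 5: appended to row 1. P = [[1, 5], [3], [4]].
Insert 2: 2 bumps 5 from row 1; 5 appends to row 2. P = [[1, 2], [3, 5], [4]].

So P = [[1, 2], [3, 5], [4]].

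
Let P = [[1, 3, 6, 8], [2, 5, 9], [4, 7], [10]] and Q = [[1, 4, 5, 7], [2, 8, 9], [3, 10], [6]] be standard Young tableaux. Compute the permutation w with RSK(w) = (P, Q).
10 4 2 5 7 1 9 6 8 3

Reverse the RSK construction: for i from n down to 1, find the cell of Q containing i, remove the entry at that cell from P, and reverse-bump it up through P; the value ejected from row 1 is w(i).

Step i=10: Q has 10 at row 3, column 2; remove 7 from row 3 of P and reverse-bump: 7 enters row 2 and ejects 5; 5 enters row 1 and ejects 3. So w(10) = 3. P is now [[1, 5, 6, 8], [2, 7, 9], [4], [10]].
Step i=9: Q has 9 at row 2, column 3; remove 9 from row 2 of P and reverse-bump: 9 enters row 1 and ejects 8. So w(9) = 8. P is now [[1, 5, 6, 9], [2, 7], [4], [10]].
Step i=8: Q has 8 at row 2, column 2; remove 7 from row 2 of P and reverse-bump: 7 enters row 1 and ejects 6. So w(8) = 6. P is now [[1, 5, 7, 9], [2], [4], [10]].
Step i=7: Q has 7 at row 1, column 4; remove that cell from P, ejecting 9. So w(7) = 9. P is now [[1, 5, 7], [2], [4], [10]].
Step i=6: Q has 6 at row 4, column 1; remove 10 from row 4 of P and reverse-bump: 10 enters row 3 and ejects 4; 4 enters row 2 and ejects 2; 2 enters row 1 and ejects 1. So w(6) = 1. P is now [[2, 5, 7], [4], [10]].
Step i=5: Q has 5 at row 1, column 3; remove that cell from P, ejecting 7. So w(5) = 7. P is now [[2, 5], [4], [10]].
Step i=4: Q has 4 at row 1, column 2; remove that cell from P, ejecting 5. So w(4) = 5. P is now [[2], [4], [10]].
Step i=3: Q has 3 at row 3, column 1; remove 10 from row 3 of P and reverse-bump: 10 enters row 2 and ejects 4; 4 enters row 1 and ejects 2. So w(3) = 2. P is now [[4], [10]].
Step i=2: Q has 2 at row 2, column 1; remove 10 from row 2 of P and reverse-bump: 10 enters row 1 and ejects 4. So w(2) = 4. P is now [[10]].
Step i=1: Q has 1 at row 1, column 1; remove that cell from P, ejecting 10. So w(1) = 10. P is now [].

So w = 10 4 2 5 7 1 9 6 8 3.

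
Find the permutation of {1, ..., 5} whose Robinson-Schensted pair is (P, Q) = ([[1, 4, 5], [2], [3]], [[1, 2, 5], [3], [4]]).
Reverse the RSK construction: for i from n down to 1, find the cell of Q containing i, remove the entry at that cell from P, and reverse-bump it up through P; the value ejected from row 1 is w(i).

Step i=5: Q has 5 at row 1, column 3; remove that cell from P, ejecting 5. So w(5) = 5. P is now [[1, 4], [2], [3]].
Step i=4: Q has 4 at row 3, column 1; remove 3 from row 3 of P and reverse-bump: 3 enters row 2 and ejects 2; 2 enters row 1 and ejects 1. So w(4) = 1. P is now [[2, 4], [3]].
Step i=3: Q has 3 at row 2, column 1; remove 3 from row 2 of P and reverse-bump: 3 enters row 1 and ejects 2. So w(3) = 2. P is now [[3, 4]].
Step i=2: Q has 2 at row 1, column 2; remove that cell from P, ejecting 4. So w(2) = 4. P is now [[3]].
Step i=1: Q has 1 at row 1, column 1; remove that cell from P, ejecting 3. So w(1) = 3. P is now [].

So w = 3 4 2 1 5.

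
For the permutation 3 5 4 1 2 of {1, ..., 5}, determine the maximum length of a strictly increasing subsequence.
2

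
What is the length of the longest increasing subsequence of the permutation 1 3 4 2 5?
4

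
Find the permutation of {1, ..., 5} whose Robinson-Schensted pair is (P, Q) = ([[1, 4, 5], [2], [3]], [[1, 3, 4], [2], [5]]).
Reverse RSK: for i = n, n-1, ..., 1, locate i in Q, remove the corresponding corner cell from P, and reverse-bump its entry up through P; the value ejected from row 1 is w(i).

So w = 3 2 4 5 1.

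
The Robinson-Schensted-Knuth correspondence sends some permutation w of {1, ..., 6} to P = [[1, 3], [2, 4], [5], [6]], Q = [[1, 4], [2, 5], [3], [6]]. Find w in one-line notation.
6 2 1 5 4 3

Reverse the RSK construction: for i from n down to 1, find the cell of Q containing i, remove the entry at that cell from P, and reverse-bump it up through P; the value ejected from row 1 is w(i).

Step i=6: Q has 6 at row 4, column 1; remove 6 from row 4 of P and reverse-bump: 6 enters row 3 and ejects 5; 5 enters row 2 and ejects 4; 4 enters row 1 and ejects 3. So w(6) = 3. P is now [[1, 4], [2, 5], [6]].
Step i=5: Q has 5 at row 2, column 2; remove 5 from row 2 of P and reverse-bump: 5 enters row 1 and ejects 4. So w(5) = 4. P is now [[1, 5], [2], [6]].
Step i=4: Q has 4 at row 1, column 2; remove that cell from P, ejecting 5. So w(4) = 5. P is now [[1], [2], [6]].
Step i=3: Q has 3 at row 3, column 1; remove 6 from row 3 of P and reverse-bump: 6 enters row 2 and ejects 2; 2 enters row 1 and ejects 1. So w(3) = 1. P is now [[2], [6]].
Step i=2: Q has 2 at row 2, column 1; remove 6 from row 2 of P and reverse-bump: 6 enters row 1 and ejects 2. So w(2) = 2. P is now [[6]].
Step i=1: Q has 1 at row 1, column 1; remove that cell from P, ejecting 6. So w(1) = 6. P is now [].

So w = 6 2 1 5 4 3.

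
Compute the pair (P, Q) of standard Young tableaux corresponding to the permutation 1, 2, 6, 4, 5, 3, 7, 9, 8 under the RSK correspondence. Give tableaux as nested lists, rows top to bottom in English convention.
Insert each entry of the permutation into P by Schensted row insertion, recording in Q the position of each new cell.

Insert 1: appended to row 1. P = [[1]].
Insert 2: appended to row 1. P = [[1, 2]].
Insert 6: appended to row 1. P = [[1, 2, 6]].
Insert 4: 4 bumps 6 from row 1; 6 starts row 2. P = [[1, 2, 4], [6]].
Insert 5: appended to row 1. P = [[1, 2, 4, 5], [6]].
Insert 3: 3 bumps 4 from row 1; 4 bumps 6 from row 2; 6 starts row 3. P = [[1, 2, 3, 5], [4], [6]].
Insert 7: appended to row 1. P = [[1, 2, 3, 5, 7], [4], [6]].
Insert 9: appended to row 1. P = [[1, 2, 3, 5, 7, 9], [4], [6]].
Insert 8: 8 bumps 9 from row 1; 9 appends to row 2. P = [[1, 2, 3, 5, 7, 8], [4, 9], [6]].

So P = [[1, 2, 3, 5, 7, 8], [4, 9], [6]], Q = [[1, 2, 3, 5, 7, 8], [4, 9], [6]].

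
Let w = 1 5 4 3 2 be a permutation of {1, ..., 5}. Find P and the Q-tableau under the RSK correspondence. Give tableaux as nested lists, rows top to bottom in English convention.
Insert each entry of the permutation into P by Schensted row insertion, recording in Q the position of each new cell.

After inserting 1: P = [[1]].
After inserting 5: P = [[1, 5]].
After inserting 4: P = [[1, 4], [5]].
After inserting 3: P = [[1, 3], [4], [5]].
After inserting 2: P = [[1, 2], [3], [4], [5]].

So P = [[1, 2], [3], [4], [5]], Q = [[1, 2], [3], [4], [5]].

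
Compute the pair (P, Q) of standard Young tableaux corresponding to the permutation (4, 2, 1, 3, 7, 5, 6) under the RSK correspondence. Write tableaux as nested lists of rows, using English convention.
P = [[1, 3, 5, 6], [2, 7], [4]], Q = [[1, 4, 5, 7], [2, 6], [3]]

Insert each entry of the permutation into P by Schensted row insertion, recording in Q the position of each new cell.

Insert 4: appended to row 1. P = [[4]], Q = [[1]].
Insert 2: 2 bumps 4 from row 1; 4 starts row 2. P = [[2], [4]], Q = [[1], [2]].
Insert 1: 1 bumps 2 from row 1; 2 bumps 4 from row 2; 4 starts row 3. P = [[1], [2], [4]], Q = [[1], [2], [3]].
Insert 3: appended to row 1. P = [[1, 3], [2], [4]], Q = [[1, 4], [2], [3]].
Insert 7: appended to row 1. P = [[1, 3, 7], [2], [4]], Q = [[1, 4, 5], [2], [3]].
Insert 5: 5 bumps 7 from row 1; 7 appends to row 2. P = [[1, 3, 5], [2, 7], [4]], Q = [[1, 4, 5], [2, 6], [3]].
Insert 6: appended to row 1. P = [[1, 3, 5, 6], [2, 7], [4]], Q = [[1, 4, 5, 7], [2, 6], [3]].

So P = [[1, 3, 5, 6], [2, 7], [4]], Q = [[1, 4, 5, 7], [2, 6], [3]].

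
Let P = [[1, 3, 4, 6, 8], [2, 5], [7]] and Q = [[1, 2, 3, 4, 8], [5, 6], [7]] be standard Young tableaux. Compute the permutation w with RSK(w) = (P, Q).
2 3 5 7 1 6 4 8

Reverse the RSK construction: for i from n down to 1, find the cell of Q containing i, remove the entry at that cell from P, and reverse-bump it up through P; the value ejected from row 1 is w(i).

Step i=8: Q has 8 at row 1, column 5; remove that cell from P, ejecting 8. So w(8) = 8. P is now [[1, 3, 4, 6], [2, 5], [7]].
Step i=7: Q has 7 at row 3, column 1; remove 7 from row 3 of P and reverse-bump: 7 enters row 2 and ejects 5; 5 enters row 1 and ejects 4. So w(7) = 4. P is now [[1, 3, 5, 6], [2, 7]].
Step i=6: Q has 6 at row 2, column 2; remove 7 from row 2 of P and reverse-bump: 7 enters row 1 and ejects 6. So w(6) = 6. P is now [[1, 3, 5, 7], [2]].
Step i=5: Q has 5 at row 2, column 1; remove 2 from row 2 of P and reverse-bump: 2 enters row 1 and ejects 1. So w(5) = 1. P is now [[2, 3, 5, 7]].
Step i=4: Q has 4 at row 1, column 4; remove that cell from P, ejecting 7. So w(4) = 7. P is now [[2, 3, 5]].
Step i=3: Q has 3 at row 1, column 3; remove that cell from P, ejecting 5. So w(3) = 5. P is now [[2, 3]].
Step i=2: Q has 2 at row 1, column 2; remove that cell from P, ejecting 3. So w(2) = 3. P is now [[2]].
Step i=1: Q has 1 at row 1, column 1; remove that cell from P, ejecting 2. So w(1) = 2. P is now [].

So w = 2 3 5 7 1 6 4 8.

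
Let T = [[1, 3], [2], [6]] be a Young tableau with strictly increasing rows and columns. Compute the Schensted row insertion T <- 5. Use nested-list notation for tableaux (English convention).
[[1, 3, 5], [2], [6]]

5 is larger than every entry of row 1, so it is appended to row 1. The new tableau is [[1, 3, 5], [2], [6]].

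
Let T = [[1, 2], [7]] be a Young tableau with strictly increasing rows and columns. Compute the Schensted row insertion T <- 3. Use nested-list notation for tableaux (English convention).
[[1, 2, 3], [7]]

3 is larger than every entry of row 1, so it is appended to row 1. The new tableau is [[1, 2, 3], [7]].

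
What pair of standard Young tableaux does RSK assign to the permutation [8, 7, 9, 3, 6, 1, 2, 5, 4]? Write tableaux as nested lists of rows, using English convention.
P = [[1, 2, 4], [3, 5], [6, 9], [7], [8]], Q = [[1, 3, 8], [2, 5], [4, 7], [6], [9]]

Insert each entry of the permutation into P by Schensted row insertion, recording in Q the position of each new cell.

Insert 8: appended to row 1. P = [[8]].
Insert 7: 7 bumps 8 from row 1; 8 starts row 2. P = [[7], [8]].
Insert 9: appended to row 1. P = [[7, 9], [8]].
Insert 3: 3 bumps 7 from row 1; 7 bumps 8 from row 2; 8 starts row 3. P = [[3, 9], [7], [8]].
Insert 6: 6 bumps 9 from row 1; 9 appends to row 2. P = [[3, 6], [7, 9], [8]].
Insert 1: 1 bumps 3 from row 1; 3 bumps 7 from row 2; 7 bumps 8 from row 3; 8 starts row 4. P = [[1, 6], [3, 9], [7], [8]].
Insert 2: 2 bumps 6 from row 1; 6 bumps 9 from row 2; 9 appends to row 3. P = [[1, 2], [3, 6], [7, 9], [8]].
Insert 5: appended to row 1. P = [[1, 2, 5], [3, 6], [7, 9], [8]].
Insert 4: 4 bumps 5 from row 1; 5 bumps 6 from row 2; 6 bumps 7 from row 3; 7 bumps 8 from row 4; 8 starts row 5. P = [[1, 2, 4], [3, 5], [6, 9], [7], [8]].

So P = [[1, 2, 4], [3, 5], [6, 9], [7], [8]], Q = [[1, 3, 8], [2, 5], [4, 7], [6], [9]].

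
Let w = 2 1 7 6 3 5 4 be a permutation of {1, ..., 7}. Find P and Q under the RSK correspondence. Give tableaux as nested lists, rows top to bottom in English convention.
P = [[1, 3, 4], [2, 5], [6], [7]], Q = [[1, 3, 6], [2, 4], [5], [7]]

Insert each entry of the permutation into P by Schensted row insertion, recording in Q the position of each new cell.

After inserting 2: P = [[2]].
After inserting 1: P = [[1], [2]].
After inserting 7: P = [[1, 7], [2]].
After inserting 6: P = [[1, 6], [2, 7]].
After inserting 3: P = [[1, 3], [2, 6], [7]].
After inserting 5: P = [[1, 3, 5], [2, 6], [7]].
After inserting 4: P = [[1, 3, 4], [2, 5], [6], [7]].

So P = [[1, 3, 4], [2, 5], [6], [7]], Q = [[1, 3, 6], [2, 4], [5], [7]].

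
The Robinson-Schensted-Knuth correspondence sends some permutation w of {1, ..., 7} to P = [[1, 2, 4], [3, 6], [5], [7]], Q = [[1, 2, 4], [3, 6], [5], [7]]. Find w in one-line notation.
Reverse the RSK construction: for i from n down to 1, find the cell of Q containing i, remove the entry at that cell from P, and reverse-bump it up through P; the value ejected from row 1 is w(i).

Step i=7: Q has 7 at row 4, column 1; remove 7 from row 4 of P and reverse-bump: 7 enters row 3 and ejects 5; 5 enters row 2 and ejects 3; 3 enters row 1 and ejects 2. So w(7) = 2. P is now [[1, 3, 4], [5, 6], [7]].
Step i=6: Q has 6 at row 2, column 2; remove 6 from row 2 of P and reverse-bump: 6 enters row 1 and ejects 4. So w(6) = 4. P is now [[1, 3, 6], [5], [7]].
Step i=5: Q has 5 at row 3, column 1; remove 7 from row 3 of P and reverse-bump: 7 enters row 2 and ejects 5; 5 enters row 1 and ejects 3. So w(5) = 3. P is now [[1, 5, 6], [7]].
Step i=4: Q has 4 at row 1, column 3; remove that cell from P, ejecting 6. So w(4) = 6. P is now [[1, 5], [7]].
Step i=3: Q has 3 at row 2, column 1; remove 7 from row 2 of P and reverse-bump: 7 enters row 1 and ejects 5. So w(3) = 5. P is now [[1, 7]].
Step i=2: Q has 2 at row 1, column 2; remove that cell from P, ejecting 7. So w(2) = 7. P is now [[1]].
Step i=1: Q has 1 at row 1, column 1; remove that cell from P, ejecting 1. So w(1) = 1. P is now [].

So w = 1 7 5 6 3 4 2.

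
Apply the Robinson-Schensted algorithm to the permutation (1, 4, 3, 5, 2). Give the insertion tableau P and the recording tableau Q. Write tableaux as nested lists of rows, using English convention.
Insert each entry of the permutation into P by Schensted row insertion, recording in Q the position of each new cell.

Insert 1: appended to row 1. P = [[1]], Q = [[1]].
Insert 4: appended to row 1. P = [[1, 4]], Q = [[1, 2]].
Insert 3: 3 bumps 4 from row 1; 4 starts row 2. P = [[1, 3], [4]], Q = [[1, 2], [3]].
Insert 5: appended to row 1. P = [[1, 3, 5], [4]], Q = [[1, 2, 4], [3]].
Insert 2: 2 bumps 3 from row 1; 3 bumps 4 from row 2; 4 starts row 3. P = [[1, 2, 5], [3], [4]], Q = [[1, 2, 4], [3], [5]].

So P = [[1, 2, 5], [3], [4]], Q = [[1, 2, 4], [3], [5]].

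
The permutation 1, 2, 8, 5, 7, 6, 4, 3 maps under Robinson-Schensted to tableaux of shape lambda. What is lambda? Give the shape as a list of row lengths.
RSK row insertion gives P = [[1, 2, 3, 6], [4], [5], [7], [8]], which has shape [4, 1, 1, 1, 1].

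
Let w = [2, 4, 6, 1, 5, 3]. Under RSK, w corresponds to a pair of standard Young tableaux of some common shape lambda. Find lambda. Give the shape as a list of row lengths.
[3, 2, 1]

Row-insert each entry into an empty tableau.

After inserting 2: P = [[2]].
After inserting 4: P = [[2, 4]].
After inserting 6: P = [[2, 4, 6]].
After inserting 1: P = [[1, 4, 6], [2]].
After inserting 5: P = [[1, 4, 5], [2, 6]].
After inserting 3: P = [[1, 3, 5], [2, 4], [6]].

The final insertion tableau P = [[1, 3, 5], [2, 4], [6]] has shape [3, 2, 1].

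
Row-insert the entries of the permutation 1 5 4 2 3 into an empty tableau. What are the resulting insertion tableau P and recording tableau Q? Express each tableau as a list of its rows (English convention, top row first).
Insert each entry of the permutation into P by Schensted row insertion, recording in Q the position of each new cell.

Insert 1: appended to row 1. P = [[1]].
Insert 5: appended to row 1. P = [[1, 5]].
Insert 4: 4 bumps 5 from row 1; 5 starts row 2. P = [[1, 4], [5]].
Insert 2: 2 bumps 4 from row 1; 4 bumps 5 from row 2; 5 starts row 3. P = [[1, 2], [4], [5]].
Insert 3: appended to row 1. P = [[1, 2, 3], [4], [5]].

So P = [[1, 2, 3], [4], [5]], Q = [[1, 2, 5], [3], [4]].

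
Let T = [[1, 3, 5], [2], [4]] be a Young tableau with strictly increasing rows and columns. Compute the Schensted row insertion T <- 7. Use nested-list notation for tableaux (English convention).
[[1, 3, 5, 7], [2], [4]]

7 is larger than every entry of row 1, so it is appended to row 1. The new tableau is [[1, 3, 5, 7], [2], [4]].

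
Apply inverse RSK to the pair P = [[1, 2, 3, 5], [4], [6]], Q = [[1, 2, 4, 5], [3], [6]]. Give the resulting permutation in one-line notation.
Reverse the RSK construction: for i from n down to 1, find the cell of Q containing i, remove the entry at that cell from P, and reverse-bump it up through P; the value ejected from row 1 is w(i).

Step i=6: Q has 6 at row 3, column 1; remove 6 from row 3 of P and reverse-bump: 6 enters row 2 and ejects 4; 4 enters row 1 and ejects 3. So w(6) = 3. P is now [[1, 2, 4, 5], [6]].
Step i=5: Q has 5 at row 1, column 4; remove that cell from P, ejecting 5. So w(5) = 5. P is now [[1, 2, 4], [6]].
Step i=4: Q has 4 at row 1, column 3; remove that cell from P, ejecting 4. So w(4) = 4. P is now [[1, 2], [6]].
Step i=3: Q has 3 at row 2, column 1; remove 6 from row 2 of P and reverse-bump: 6 enters row 1 and ejects 2. So w(3) = 2. P is now [[1, 6]].
Step i=2: Q has 2 at row 1, column 2; remove that cell from P, ejecting 6. So w(2) = 6. P is now [[1]].
Step i=1: Q has 1 at row 1, column 1; remove that cell from P, ejecting 1. So w(1) = 1. P is now [].

So w = 1 6 2 4 5 3.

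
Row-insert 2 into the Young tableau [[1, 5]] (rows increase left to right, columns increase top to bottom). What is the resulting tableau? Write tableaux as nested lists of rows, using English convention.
[[1, 2], [5]]

In row 1, 2 replaces 5 (the leftmost entry greater than 2); 5 is bumped to row 2. 5 starts a new row 2. The new tableau is [[1, 2], [5]].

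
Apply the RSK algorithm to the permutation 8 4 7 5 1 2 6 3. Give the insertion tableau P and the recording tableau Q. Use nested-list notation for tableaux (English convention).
P = [[1, 2, 3], [4, 5, 6], [7], [8]], Q = [[1, 3, 7], [2, 6, 8], [4], [5]]

Insert each entry of the permutation into P by Schensted row insertion, recording in Q the position of each new cell.

Insert 8: appended to row 1. P = [[8]].
Insert 4: 4 bumps 8 from row 1; 8 starts row 2. P = [[4], [8]].
Insert 7: appended to row 1. P = [[4, 7], [8]].
Insert 5: 5 bumps 7 from row 1; 7 bumps 8 from row 2; 8 starts row 3. P = [[4, 5], [7], [8]].
Insert 1: 1 bumps 4 from row 1; 4 bumps 7 from row 2; 7 bumps 8 from row 3; 8 starts row 4. P = [[1, 5], [4], [7], [8]].
Insert 2: 2 bumps 5 from row 1; 5 appends to row 2. P = [[1, 2], [4, 5], [7], [8]].
Insert 6: appended to row 1. P = [[1, 2, 6], [4, 5], [7], [8]].
Insert 3: 3 bumps 6 from row 1; 6 appends to row 2. P = [[1, 2, 3], [4, 5, 6], [7], [8]].

So P = [[1, 2, 3], [4, 5, 6], [7], [8]], Q = [[1, 3, 7], [2, 6, 8], [4], [5]].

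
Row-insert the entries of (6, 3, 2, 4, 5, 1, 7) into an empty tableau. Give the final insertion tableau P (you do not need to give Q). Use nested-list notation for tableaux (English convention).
P = [[1, 4, 5, 7], [2], [3], [6]]

Insert 6: appended to row 1. P = [[6]].
Insert 3: 3 bumps 6 from row 1; 6 starts row 2. P = [[3], [6]].
Insert 2: 2 bumps 3 from row 1; 3 bumps 6 from row 2; 6 starts row 3. P = [[2], [3], [6]].
Insert 4: appended to row 1. P = [[2, 4], [3], [6]].
Insert 5: appended to row 1. P = [[2, 4, 5], [3], [6]].
Insert 1: 1 bumps 2 from row 1; 2 bumps 3 from row 2; 3 bumps 6 from row 3; 6 starts row 4. P = [[1, 4, 5], [2], [3], [6]].
Insert 7: appended to row 1. P = [[1, 4, 5, 7], [2], [3], [6]].

So P = [[1, 4, 5, 7], [2], [3], [6]].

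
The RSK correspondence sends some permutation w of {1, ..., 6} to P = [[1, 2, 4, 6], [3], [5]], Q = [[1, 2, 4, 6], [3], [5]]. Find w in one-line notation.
Reverse the RSK construction: for i from n down to 1, find the cell of Q containing i, remove the entry at that cell from P, and reverse-bump it up through P; the value ejected from row 1 is w(i).

Step i=6: Q has 6 at row 1, column 4; remove that cell from P, ejecting 6. So w(6) = 6. P is now [[1, 2, 4], [3], [5]].
Step i=5: Q has 5 at row 3, column 1; remove 5 from row 3 of P and reverse-bump: 5 enters row 2 and ejects 3; 3 enters row 1 and ejects 2. So w(5) = 2. P is now [[1, 3, 4], [5]].
Step i=4: Q has 4 at row 1, column 3; remove that cell from P, ejecting 4. So w(4) = 4. P is now [[1, 3], [5]].
Step i=3: Q has 3 at row 2, column 1; remove 5 from row 2 of P and reverse-bump: 5 enters row 1 and ejects 3. So w(3) = 3. P is now [[1, 5]].
Step i=2: Q has 2 at row 1, column 2; remove that cell from P, ejecting 5. So w(2) = 5. P is now [[1]].
Step i=1: Q has 1 at row 1, column 1; remove that cell from P, ejecting 1. So w(1) = 1. P is now [].

So w = 1 5 3 4 2 6.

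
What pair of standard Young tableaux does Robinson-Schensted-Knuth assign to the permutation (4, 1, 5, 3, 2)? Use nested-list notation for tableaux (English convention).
Insert each entry of the permutation into P by Schensted row insertion, recording in Q the position of each new cell.

After inserting 4: P = [[4]].
After inserting 1: P = [[1], [4]].
After inserting 5: P = [[1, 5], [4]].
After inserting 3: P = [[1, 3], [4, 5]].
After inserting 2: P = [[1, 2], [3, 5], [4]].

So P = [[1, 2], [3, 5], [4]], Q = [[1, 3], [2, 4], [5]].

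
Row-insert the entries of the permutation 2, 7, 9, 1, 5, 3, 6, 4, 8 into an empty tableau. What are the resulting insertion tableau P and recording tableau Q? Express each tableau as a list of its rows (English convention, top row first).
Insert each entry of the permutation into P by Schensted row insertion, recording in Q the position of each new cell.

Insert 2: appended to row 1. P = [[2]].
Insert 7: appended to row 1. P = [[2, 7]].
Insert 9: appended to row 1. P = [[2, 7, 9]].
Insert 1: 1 bumps 2 from row 1; 2 starts row 2. P = [[1, 7, 9], [2]].
Insert 5: 5 bumps 7 from row 1; 7 appends to row 2. P = [[1, 5, 9], [2, 7]].
Insert 3: 3 bumps 5 from row 1; 5 bumps 7 from row 2; 7 starts row 3. P = [[1, 3, 9], [2, 5], [7]].
Insert 6: 6 bumps 9 from row 1; 9 appends to row 2. P = [[1, 3, 6], [2, 5, 9], [7]].
Insert 4: 4 bumps 6 from row 1; 6 bumps 9 from row 2; 9 appends to row 3. P = [[1, 3, 4], [2, 5, 6], [7, 9]].
Insert 8: appended to row 1. P = [[1, 3, 4, 8], [2, 5, 6], [7, 9]].

So P = [[1, 3, 4, 8], [2, 5, 6], [7, 9]], Q = [[1, 2, 3, 9], [4, 5, 7], [6, 8]].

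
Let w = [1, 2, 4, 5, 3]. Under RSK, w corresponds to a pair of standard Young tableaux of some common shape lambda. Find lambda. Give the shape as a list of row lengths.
Row-insert each entry into an empty tableau.

After inserting 1: P = [[1]].
After inserting 2: P = [[1, 2]].
After inserting 4: P = [[1, 2, 4]].
After inserting 5: P = [[1, 2, 4, 5]].
After inserting 3: P = [[1, 2, 3, 5], [4]].

The final insertion tableau P = [[1, 2, 3, 5], [4]] has shape [4, 1].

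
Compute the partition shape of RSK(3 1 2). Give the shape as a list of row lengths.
[2, 1]

RSK row insertion gives P = [[1, 2], [3]], which has shape [2, 1].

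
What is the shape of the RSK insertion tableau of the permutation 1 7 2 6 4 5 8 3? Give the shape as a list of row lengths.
Row-insert each entry into an empty tableau.

After inserting 1: P = [[1]].
After inserting 7: P = [[1, 7]].
After inserting 2: P = [[1, 2], [7]].
After inserting 6: P = [[1, 2, 6], [7]].
After inserting 4: P = [[1, 2, 4], [6], [7]].
After inserting 5: P = [[1, 2, 4, 5], [6], [7]].
After inserting 8: P = [[1, 2, 4, 5, 8], [6], [7]].
After inserting 3: P = [[1, 2, 3, 5, 8], [4], [6], [7]].

The final insertion tableau P = [[1, 2, 3, 5, 8], [4], [6], [7]] has shape [5, 1, 1, 1].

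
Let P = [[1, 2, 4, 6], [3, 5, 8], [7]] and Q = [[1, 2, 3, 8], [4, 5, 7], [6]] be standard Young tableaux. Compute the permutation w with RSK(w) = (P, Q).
3 7 8 1 5 2 4 6

Reverse the RSK construction: for i from n down to 1, find the cell of Q containing i, remove the entry at that cell from P, and reverse-bump it up through P; the value ejected from row 1 is w(i).

Step i=8: Q has 8 at row 1, column 4; remove that cell from P, ejecting 6. So w(8) = 6. P is now [[1, 2, 4], [3, 5, 8], [7]].
Step i=7: Q has 7 at row 2, column 3; remove 8 from row 2 of P and reverse-bump: 8 enters row 1 and ejects 4. So w(7) = 4. P is now [[1, 2, 8], [3, 5], [7]].
Step i=6: Q has 6 at row 3, column 1; remove 7 from row 3 of P and reverse-bump: 7 enters row 2 and ejects 5; 5 enters row 1 and ejects 2. So w(6) = 2. P is now [[1, 5, 8], [3, 7]].
Step i=5: Q has 5 at row 2, column 2; remove 7 from row 2 of P and reverse-bump: 7 enters row 1 and ejects 5. So w(5) = 5. P is now [[1, 7, 8], [3]].
Step i=4: Q has 4 at row 2, column 1; remove 3 from row 2 of P and reverse-bump: 3 enters row 1 and ejects 1. So w(4) = 1. P is now [[3, 7, 8]].
Step i=3: Q has 3 at row 1, column 3; remove that cell from P, ejecting 8. So w(3) = 8. P is now [[3, 7]].
Step i=2: Q has 2 at row 1, column 2; remove that cell from P, ejecting 7. So w(2) = 7. P is now [[3]].
Step i=1: Q has 1 at row 1, column 1; remove that cell from P, ejecting 3. So w(1) = 3. P is now [].

So w = 3 7 8 1 5 2 4 6.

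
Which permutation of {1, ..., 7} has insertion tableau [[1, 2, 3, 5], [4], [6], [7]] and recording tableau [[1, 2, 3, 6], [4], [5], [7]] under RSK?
Reverse the RSK construction: for i from n down to 1, find the cell of Q containing i, remove the entry at that cell from P, and reverse-bump it up through P; the value ejected from row 1 is w(i).

Step i=7: Q has 7 at row 4, column 1; remove 7 from row 4 of P and reverse-bump: 7 enters row 3 and ejects 6; 6 enters row 2 and ejects 4; 4 enters row 1 and ejects 3. So w(7) = 3. P is now [[1, 2, 4, 5], [6], [7]].
Step i=6: Q has 6 at row 1, column 4; remove that cell from P, ejecting 5. So w(6) = 5. P is now [[1, 2, 4], [6], [7]].
Step i=5: Q has 5 at row 3, column 1; remove 7 from row 3 of P and reverse-bump: 7 enters row 2 and ejects 6; 6 enters row 1 and ejects 4. So w(5) = 4. P is now [[1, 2, 6], [7]].
Step i=4: Q has 4 at row 2, column 1; remove 7 from row 2 of P and reverse-bump: 7 enters row 1 and ejects 6. So w(4) = 6. P is now [[1, 2, 7]].
Step i=3: Q has 3 at row 1, column 3; remove that cell from P, ejecting 7. So w(3) = 7. P is now [[1, 2]].
Step i=2: Q has 2 at row 1, column 2; remove that cell from P, ejecting 2. So w(2) = 2. P is now [[1]].
Step i=1: Q has 1 at row 1, column 1; remove that cell from P, ejecting 1. So w(1) = 1. P is now [].

So w = 1 2 7 6 4 5 3.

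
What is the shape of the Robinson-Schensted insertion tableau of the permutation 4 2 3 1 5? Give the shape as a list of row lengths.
[3, 1, 1]

Row-insert each entry into an empty tableau.

After inserting 4: P = [[4]].
After inserting 2: P = [[2], [4]].
After inserting 3: P = [[2, 3], [4]].
After inserting 1: P = [[1, 3], [2], [4]].
After inserting 5: P = [[1, 3, 5], [2], [4]].

The final insertion tableau P = [[1, 3, 5], [2], [4]] has shape [3, 1, 1].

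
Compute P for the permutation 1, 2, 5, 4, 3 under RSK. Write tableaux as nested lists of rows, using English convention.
After inserting 1: P = [[1]].
After inserting 2: P = [[1, 2]].
After inserting 5: P = [[1, 2, 5]].
After inserting 4: P = [[1, 2, 4], [5]].
After inserting 3: P = [[1, 2, 3], [4], [5]].

So P = [[1, 2, 3], [4], [5]].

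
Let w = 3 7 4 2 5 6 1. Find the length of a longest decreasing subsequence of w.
4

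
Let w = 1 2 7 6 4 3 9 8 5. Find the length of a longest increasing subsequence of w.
4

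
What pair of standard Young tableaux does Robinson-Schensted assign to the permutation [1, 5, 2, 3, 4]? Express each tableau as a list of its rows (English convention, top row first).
P = [[1, 2, 3, 4], [5]], Q = [[1, 2, 4, 5], [3]]

Insert each entry of the permutation into P by Schensted row insertion, recording in Q the position of each new cell.

Insert 1: appended to row 1. P = [[1]], Q = [[1]].
Insert 5: appended to row 1. P = [[1, 5]], Q = [[1, 2]].
Insert 2: 2 bumps 5 from row 1; 5 starts row 2. P = [[1, 2], [5]], Q = [[1, 2], [3]].
Insert 3: appended to row 1. P = [[1, 2, 3], [5]], Q = [[1, 2, 4], [3]].
Insert 4: appended to row 1. P = [[1, 2, 3, 4], [5]], Q = [[1, 2, 4, 5], [3]].

So P = [[1, 2, 3, 4], [5]], Q = [[1, 2, 4, 5], [3]].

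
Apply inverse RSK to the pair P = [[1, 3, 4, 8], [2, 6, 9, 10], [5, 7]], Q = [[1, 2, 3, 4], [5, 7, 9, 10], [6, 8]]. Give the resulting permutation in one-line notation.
Reverse the RSK construction: for i from n down to 1, find the cell of Q containing i, remove the entry at that cell from P, and reverse-bump it up through P; the value ejected from row 1 is w(i).

Step i=10: Q has 10 at row 2, column 4; remove 10 from row 2 of P and reverse-bump: 10 enters row 1 and ejects 8. So w(10) = 8. P is now [[1, 3, 4, 10], [2, 6, 9], [5, 7]].
Step i=9: Q has 9 at row 2, column 3; remove 9 from row 2 of P and reverse-bump: 9 enters row 1 and ejects 4. So w(9) = 4. P is now [[1, 3, 9, 10], [2, 6], [5, 7]].
Step i=8: Q has 8 at row 3, column 2; remove 7 from row 3 of P and reverse-bump: 7 enters row 2 and ejects 6; 6 enters row 1 and ejects 3. So w(8) = 3. P is now [[1, 6, 9, 10], [2, 7], [5]].
Step i=7: Q has 7 at row 2, column 2; remove 7 from row 2 of P and reverse-bump: 7 enters row 1 and ejects 6. So w(7) = 6. P is now [[1, 7, 9, 10], [2], [5]].
Step i=6: Q has 6 at row 3, column 1; remove 5 from row 3 of P and reverse-bump: 5 enters row 2 and ejects 2; 2 enters row 1 and ejects 1. So w(6) = 1. P is now [[2, 7, 9, 10], [5]].
Step i=5: Q has 5 at row 2, column 1; remove 5 from row 2 of P and reverse-bump: 5 enters row 1 and ejects 2. So w(5) = 2. P is now [[5, 7, 9, 10]].
Step i=4: Q has 4 at row 1, column 4; remove that cell from P, ejecting 10. So w(4) = 10. P is now [[5, 7, 9]].
Step i=3: Q has 3 at row 1, column 3; remove that cell from P, ejecting 9. So w(3) = 9. P is now [[5, 7]].
Step i=2: Q has 2 at row 1, column 2; remove that cell from P, ejecting 7. So w(2) = 7. P is now [[5]].
Step i=1: Q has 1 at row 1, column 1; remove that cell from P, ejecting 5. So w(1) = 5. P is now [].

So w = 5 7 9 10 2 1 6 3 4 8.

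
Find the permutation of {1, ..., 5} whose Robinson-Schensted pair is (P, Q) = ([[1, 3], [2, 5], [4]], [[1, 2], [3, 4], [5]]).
4 5 2 3 1

Reverse RSK: for i = n, n-1, ..., 1, locate i in Q, remove the corresponding corner cell from P, and reverse-bump its entry up through P; the value ejected from row 1 is w(i).

So w = 4 5 2 3 1.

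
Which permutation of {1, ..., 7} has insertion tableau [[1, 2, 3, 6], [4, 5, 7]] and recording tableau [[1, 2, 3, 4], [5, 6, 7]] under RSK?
Reverse the RSK construction: for i from n down to 1, find the cell of Q containing i, remove the entry at that cell from P, and reverse-bump it up through P; the value ejected from row 1 is w(i).

Step i=7: Q has 7 at row 2, column 3; remove 7 from row 2 of P and reverse-bump: 7 enters row 1 and ejects 6. So w(7) = 6. P is now [[1, 2, 3, 7], [4, 5]].
Step i=6: Q has 6 at row 2, column 2; remove 5 from row 2 of P and reverse-bump: 5 enters row 1 and ejects 3. So w(6) = 3. P is now [[1, 2, 5, 7], [4]].
Step i=5: Q has 5 at row 2, column 1; remove 4 from row 2 of P and reverse-bump: 4 enters row 1 and ejects 2. So w(5) = 2. P is now [[1, 4, 5, 7]].
Step i=4: Q has 4 at row 1, column 4; remove that cell from P, ejecting 7. So w(4) = 7. P is now [[1, 4, 5]].
Step i=3: Q has 3 at row 1, column 3; remove that cell from P, ejecting 5. So w(3) = 5. P is now [[1, 4]].
Step i=2: Q has 2 at row 1, column 2; remove that cell from P, ejecting 4. So w(2) = 4. P is now [[1]].
Step i=1: Q has 1 at row 1, column 1; remove that cell from P, ejecting 1. So w(1) = 1. P is now [].

So w = 1 4 5 7 2 3 6.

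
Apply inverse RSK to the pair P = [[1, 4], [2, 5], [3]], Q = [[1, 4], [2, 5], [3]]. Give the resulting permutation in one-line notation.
3 2 1 5 4

Reverse the RSK construction: for i from n down to 1, find the cell of Q containing i, remove the entry at that cell from P, and reverse-bump it up through P; the value ejected from row 1 is w(i).

Step i=5: Q has 5 at row 2, column 2; remove 5 from row 2 of P and reverse-bump: 5 enters row 1 and ejects 4. So w(5) = 4. P is now [[1, 5], [2], [3]].
Step i=4: Q has 4 at row 1, column 2; remove that cell from P, ejecting 5. So w(4) = 5. P is now [[1], [2], [3]].
Step i=3: Q has 3 at row 3, column 1; remove 3 from row 3 of P and reverse-bump: 3 enters row 2 and ejects 2; 2 enters row 1 and ejects 1. So w(3) = 1. P is now [[2], [3]].
Step i=2: Q has 2 at row 2, column 1; remove 3 from row 2 of P and reverse-bump: 3 enters row 1 and ejects 2. So w(2) = 2. P is now [[3]].
Step i=1: Q has 1 at row 1, column 1; remove that cell from P, ejecting 3. So w(1) = 3. P is now [].

So w = 3 2 1 5 4.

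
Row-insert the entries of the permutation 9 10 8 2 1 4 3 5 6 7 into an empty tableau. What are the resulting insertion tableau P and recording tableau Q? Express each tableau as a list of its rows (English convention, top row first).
P = [[1, 3, 5, 6, 7], [2, 4], [8, 10], [9]], Q = [[1, 2, 8, 9, 10], [3, 6], [4, 7], [5]]

Insert each entry of the permutation into P by Schensted row insertion, recording in Q the position of each new cell.

Insert 9: appended to row 1. P = [[9]].
Insert 10: appended to row 1. P = [[9, 10]].
Insert 8: 8 bumps 9 from row 1; 9 starts row 2. P = [[8, 10], [9]].
Insert 2: 2 bumps 8 from row 1; 8 bumps 9 from row 2; 9 starts row 3. P = [[2, 10], [8], [9]].
Insert 1: 1 bumps 2 from row 1; 2 bumps 8 from row 2; 8 bumps 9 from row 3; 9 starts row 4. P = [[1, 10], [2], [8], [9]].
Insert 4: 4 bumps 10 from row 1; 10 appends to row 2. P = [[1, 4], [2, 10], [8], [9]].
Insert 3: 3 bumps 4 from row 1; 4 bumps 10 from row 2; 10 appends to row 3. P = [[1, 3], [2, 4], [8, 10], [9]].
Insert 5: appended to row 1. P = [[1, 3, 5], [2, 4], [8, 10], [9]].
Insert 6: appended to row 1. P = [[1, 3, 5, 6], [2, 4], [8, 10], [9]].
Insert 7: appended to row 1. P = [[1, 3, 5, 6, 7], [2, 4], [8, 10], [9]].

So P = [[1, 3, 5, 6, 7], [2, 4], [8, 10], [9]], Q = [[1, 2, 8, 9, 10], [3, 6], [4, 7], [5]].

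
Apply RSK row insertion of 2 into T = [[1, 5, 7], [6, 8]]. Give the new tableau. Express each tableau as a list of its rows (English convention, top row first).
In row 1, 2 replaces 5 (the leftmost entry greater than 2); 5 is bumped to row 2. In row 2, 5 replaces 6 (the leftmost entry greater than 5); 6 is bumped to row 3. 6 starts a new row 3. The new tableau is [[1, 2, 7], [5, 8], [6]].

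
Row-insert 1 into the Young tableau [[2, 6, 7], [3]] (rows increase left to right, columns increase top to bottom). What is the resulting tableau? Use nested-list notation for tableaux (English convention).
In row 1, 1 replaces 2 (the leftmost entry greater than 1); 2 is bumped to row 2. In row 2, 2 replaces 3 (the leftmost entry greater than 2); 3 is bumped to row 3. 3 starts a new row 3. The new tableau is [[1, 6, 7], [2], [3]].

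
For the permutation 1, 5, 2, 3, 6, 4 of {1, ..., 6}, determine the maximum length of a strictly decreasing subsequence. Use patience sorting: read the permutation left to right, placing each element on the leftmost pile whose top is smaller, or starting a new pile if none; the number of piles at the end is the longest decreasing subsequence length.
1: new pile. tops = [1]
5: onto pile 1 (replacing 1). tops = [5]
2: new pile. tops = [5, 2]
3: onto pile 2 (replacing 2). tops = [5, 3]
6: onto pile 1 (replacing 5). tops = [6, 3]
4: onto pile 2 (replacing 3). tops = [6, 4]

2 piles, so the longest decreasing subsequence has length 2.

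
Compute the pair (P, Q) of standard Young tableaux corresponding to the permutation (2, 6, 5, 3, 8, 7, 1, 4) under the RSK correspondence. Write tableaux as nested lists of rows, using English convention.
P = [[1, 3, 4], [2, 7], [5, 8], [6]], Q = [[1, 2, 5], [3, 6], [4, 8], [7]]

Insert each entry of the permutation into P by Schensted row insertion, recording in Q the position of each new cell.

Insert 2: appended to row 1. P = [[2]].
Insert 6: appended to row 1. P = [[2, 6]].
Insert 5: 5 bumps 6 from row 1; 6 starts row 2. P = [[2, 5], [6]].
Insert 3: 3 bumps 5 from row 1; 5 bumps 6 from row 2; 6 starts row 3. P = [[2, 3], [5], [6]].
Insert 8: appended to row 1. P = [[2, 3, 8], [5], [6]].
Insert 7: 7 bumps 8 from row 1; 8 appends to row 2. P = [[2, 3, 7], [5, 8], [6]].
Insert 1: 1 bumps 2 from row 1; 2 bumps 5 from row 2; 5 bumps 6 from row 3; 6 starts row 4. P = [[1, 3, 7], [2, 8], [5], [6]].
Insert 4: 4 bumps 7 from row 1; 7 bumps 8 from row 2; 8 appends to row 3. P = [[1, 3, 4], [2, 7], [5, 8], [6]].

So P = [[1, 3, 4], [2, 7], [5, 8], [6]], Q = [[1, 2, 5], [3, 6], [4, 8], [7]].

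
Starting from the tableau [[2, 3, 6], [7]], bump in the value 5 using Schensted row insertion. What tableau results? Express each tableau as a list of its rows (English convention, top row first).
In row 1, 5 replaces 6 (the leftmost entry greater than 5); 6 is bumped to row 2. In row 2, 6 replaces 7 (the leftmost entry greater than 6); 7 is bumped to row 3. 7 starts a new row 3. The new tableau is [[2, 3, 5], [6], [7]].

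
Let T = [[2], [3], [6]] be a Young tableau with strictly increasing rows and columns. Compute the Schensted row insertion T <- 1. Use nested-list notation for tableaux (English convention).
[[1], [2], [3], [6]]

In row 1, 1 replaces 2 (the leftmost entry greater than 1); 2 is bumped to row 2. In row 2, 2 replaces 3 (the leftmost entry greater than 2); 3 is bumped to row 3. In row 3, 3 replaces 6 (the leftmost entry greater than 3); 6 is bumped to row 4. 6 starts a new row 4. The new tableau is [[1], [2], [3], [6]].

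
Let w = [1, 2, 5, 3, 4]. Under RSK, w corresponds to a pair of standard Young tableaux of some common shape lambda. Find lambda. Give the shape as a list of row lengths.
[4, 1]

RSK row insertion gives P = [[1, 2, 3, 4], [5]], which has shape [4, 1].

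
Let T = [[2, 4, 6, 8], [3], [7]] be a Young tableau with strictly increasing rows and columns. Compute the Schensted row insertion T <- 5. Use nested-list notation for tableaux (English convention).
[[2, 4, 5, 8], [3, 6], [7]]

In row 1, 5 replaces 6 (the leftmost entry greater than 5); 6 is bumped to row 2. 6 is appended to row 2. The new tableau is [[2, 4, 5, 8], [3, 6], [7]].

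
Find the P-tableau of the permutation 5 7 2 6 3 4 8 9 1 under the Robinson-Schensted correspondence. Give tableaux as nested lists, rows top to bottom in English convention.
P = [[1, 3, 4, 8, 9], [2, 6], [5], [7]]

Insert 5: appended to row 1. P = [[5]].
Insert 7: appended to row 1. P = [[5, 7]].
Insert 2: 2 bumps 5 from row 1; 5 starts row 2. P = [[2, 7], [5]].
Insert 6: 6 bumps 7 from row 1; 7 appends to row 2. P = [[2, 6], [5, 7]].
Insert 3: 3 bumps 6 from row 1; 6 bumps 7 from row 2; 7 starts row 3. P = [[2, 3], [5, 6], [7]].
Insert 4: appended to row 1. P = [[2, 3, 4], [5, 6], [7]].
Insert 8: appended to row 1. P = [[2, 3, 4, 8], [5, 6], [7]].
Insert 9: appended to row 1. P = [[2, 3, 4, 8, 9], [5, 6], [7]].
Insert 1: 1 bumps 2 from row 1; 2 bumps 5 from row 2; 5 bumps 7 from row 3; 7 starts row 4. P = [[1, 3, 4, 8, 9], [2, 6], [5], [7]].

So P = [[1, 3, 4, 8, 9], [2, 6], [5], [7]].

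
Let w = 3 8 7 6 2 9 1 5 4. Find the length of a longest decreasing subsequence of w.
5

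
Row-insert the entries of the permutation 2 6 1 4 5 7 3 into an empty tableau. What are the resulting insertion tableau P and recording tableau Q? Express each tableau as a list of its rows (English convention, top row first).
Insert each entry of the permutation into P by Schensted row insertion, recording in Q the position of each new cell.

Insert 2: appended to row 1. P = [[2]].
Insert 6: appended to row 1. P = [[2, 6]].
Insert 1: 1 bumps 2 from row 1; 2 starts row 2. P = [[1, 6], [2]].
Insert 4: 4 bumps 6 from row 1; 6 appends to row 2. P = [[1, 4], [2, 6]].
Insert 5: appended to row 1. P = [[1, 4, 5], [2, 6]].
Insert 7: appended to row 1. P = [[1, 4, 5, 7], [2, 6]].
Insert 3: 3 bumps 4 from row 1; 4 bumps 6 from row 2; 6 starts row 3. P = [[1, 3, 5, 7], [2, 4], [6]].

So P = [[1, 3, 5, 7], [2, 4], [6]], Q = [[1, 2, 5, 6], [3, 4], [7]].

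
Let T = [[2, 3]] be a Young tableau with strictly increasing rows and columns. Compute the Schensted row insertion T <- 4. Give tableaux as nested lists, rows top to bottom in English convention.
[[2, 3, 4]]

4 is larger than every entry of row 1, so it is appended to row 1. The new tableau is [[2, 3, 4]].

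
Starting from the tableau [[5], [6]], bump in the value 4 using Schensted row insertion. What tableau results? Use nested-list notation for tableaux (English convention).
In row 1, 4 replaces 5 (the leftmost entry greater than 4); 5 is bumped to row 2. In row 2, 5 replaces 6 (the leftmost entry greater than 5); 6 is bumped to row 3. 6 starts a new row 3. The new tableau is [[4], [5], [6]].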